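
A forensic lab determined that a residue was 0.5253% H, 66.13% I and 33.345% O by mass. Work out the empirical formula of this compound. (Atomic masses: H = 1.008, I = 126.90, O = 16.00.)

HIO4

Assume 100 g: 0.5253 g H, 66.13 g I, 33.345 g O.
H: 0.5253 g ÷ 1.008 g/mol = 0.5211 mol
I: 66.13 g ÷ 126.90 g/mol = 0.5211 mol
O: 33.345 g ÷ 16.00 g/mol = 2.084 mol
Ratios (÷ 0.5211): H 1.000, I 1.000, O 3.999
→ HIO4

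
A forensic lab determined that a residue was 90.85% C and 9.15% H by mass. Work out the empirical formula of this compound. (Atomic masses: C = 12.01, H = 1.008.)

Assume 100 g: 90.85 g C, 9.15 g H.
C: 90.85 g ÷ 12.01 g/mol = 7.565 mol
H: 9.15 g ÷ 1.008 g/mol = 9.077 mol
Ratios (÷ 7.565): C 1.000, H 1.200
Multiply by 5: C 5.00, H 6.00 → C5H6

C5H6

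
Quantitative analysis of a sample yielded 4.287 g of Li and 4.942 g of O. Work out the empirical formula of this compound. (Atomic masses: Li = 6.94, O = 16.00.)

Li2O

Moles — Li: 4.287 / 6.94 = 0.6177 mol; O: 4.942 / 16.00 = 0.3089 mol
Divide by the smallest (0.3089 mol O): Li 2.000, O 1.000
Ratio ≈ 2:1, so the empirical formula is Li2O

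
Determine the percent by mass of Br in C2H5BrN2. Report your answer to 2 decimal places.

58.33%

Molar mass = 2(12.01) + 5(1.008) + 1(79.90) + 2(14.01) = 136.980 g/mol
Mass of Br per mole = 1 × 79.90 = 79.900 g
% Br = 79.900 / 136.980 × 100 = 58.33%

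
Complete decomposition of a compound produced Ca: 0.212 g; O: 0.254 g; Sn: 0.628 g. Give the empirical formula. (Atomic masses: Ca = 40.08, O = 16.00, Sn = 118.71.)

CaO3Sn

n(Ca) = 0.212/40.08 = 0.005289, n(O) = 0.254/16.00 = 0.01588, n(Sn) = 0.628/118.71 = 0.00529
Divide by the smallest (0.005289 mol Ca): Ca 1.000, O 3.001, Sn 1.000
Ratio ≈ 1:3:1, so the empirical formula is CaO3Sn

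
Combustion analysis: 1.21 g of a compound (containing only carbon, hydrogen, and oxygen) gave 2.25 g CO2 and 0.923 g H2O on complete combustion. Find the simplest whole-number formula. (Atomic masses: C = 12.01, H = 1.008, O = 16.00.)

C5H10O3

mol C = 2.25 / 44.01 = 0.05112; mass C = 0.05112 × 12.01 = 0.6140 g
mol H = 2 × (0.923 / 18.02) = 0.1024; mass H = 0.1024 × 1.008 = 0.1033 g
mass O = 1.21 − (0.7173) = 0.4927 g → mol O = 0.03080
Ratios (÷ 0.0308): C 1.660, H 3.326, O 1.000
×3: C 4.98, H 9.98, O 3.00 → C5H10O3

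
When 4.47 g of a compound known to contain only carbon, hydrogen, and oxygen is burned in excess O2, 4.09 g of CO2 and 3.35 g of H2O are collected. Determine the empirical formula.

mol C = 4.09 / 44.01 = 0.09293; mass C = 0.09293 × 12.01 = 1.116 g
mol H = 2 × (3.35 / 18.02) = 0.3718; mass H = 0.3718 × 1.008 = 0.3748 g
mass O = 4.47 − (1.491) = 2.979 g → mol O = 0.1862
Divide by the smallest (0.09293 mol C): C 1.000, H 4.001, O 2.004
→ CH4O2

CH4O2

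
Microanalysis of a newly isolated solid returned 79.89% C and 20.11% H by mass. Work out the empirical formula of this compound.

CH3

Assume 100 g: 79.89 g C, 20.11 g H.
n(C) = 79.89/12.01 = 6.652, n(H) = 20.11/1.008 = 19.95
Smallest is C at 6.652 mol; normalising gives C 1.000, H 2.999
≈ 1:3 → CH3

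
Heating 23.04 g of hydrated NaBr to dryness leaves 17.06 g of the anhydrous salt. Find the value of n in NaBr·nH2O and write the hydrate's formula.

NaBr·2H2O

Mass of water lost = 23.04 − 17.06 = 5.98 g → 5.98 / 18.02 = 0.3319 mol H2O
Molar mass of NaBr = 102.89 g/mol → mol NaBr = 17.06 / 102.89 = 0.1658
n = 0.3319 / 0.1658 = 2.00 ≈ 2 → NaBr·2H2O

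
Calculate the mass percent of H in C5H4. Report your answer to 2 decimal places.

Molar mass = 5(12.01) + 4(1.008) = 64.082 g/mol
Mass of H per mole = 4 × 1.008 = 4.032 g
% H = 4.032 / 64.082 × 100 = 6.29%

6.29%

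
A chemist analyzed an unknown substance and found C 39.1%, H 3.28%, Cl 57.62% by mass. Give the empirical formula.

Assume 100 g: 39.1 g C, 3.28 g H, 57.62 g Cl.
C: 39.1 g ÷ 12.01 g/mol = 3.256 mol
H: 3.28 g ÷ 1.008 g/mol = 3.254 mol
Cl: 57.62 g ÷ 35.45 g/mol = 1.625 mol
Smallest is Cl at 1.625 mol; normalising gives C 2.003, H 2.002, Cl 1.000
Ratio ≈ 2:2:1, so the empirical formula is C2H2Cl

C2H2Cl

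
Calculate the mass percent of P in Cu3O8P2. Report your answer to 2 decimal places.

16.27%

Molar mass = 3(63.55) + 8(16.00) + 2(30.97) = 380.590 g/mol
Mass of P per mole = 2 × 30.97 = 61.940 g
% P = 61.940 / 380.590 × 100 = 16.27%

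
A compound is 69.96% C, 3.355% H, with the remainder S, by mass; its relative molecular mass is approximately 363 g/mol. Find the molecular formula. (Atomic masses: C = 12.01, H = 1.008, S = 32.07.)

Assume 100 g: 69.96 g C, 3.355 g H, 26.685 g S.
n(C) = 69.96/12.01 = 5.825, n(H) = 3.355/1.008 = 3.328, n(S) = 26.685/32.07 = 0.8321
Ratios (÷ 0.8321): C 7.001, H 4.000, S 1.000
≈ 7:4:1 → C7H4S
Empirical-formula mass = 120.17 g/mol
n = 363 / 120.17 = 3.02 ≈ 3
Molecular formula = (C7H4S)×3 = C21H12S3

C21H12S3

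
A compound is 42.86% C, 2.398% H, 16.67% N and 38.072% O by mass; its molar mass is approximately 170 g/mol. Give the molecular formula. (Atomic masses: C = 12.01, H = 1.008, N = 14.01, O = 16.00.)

Assume 100 g: 42.86 g C, 2.398 g H, 16.67 g N, 38.072 g O.
Moles — C: 42.86 / 12.01 = 3.569 mol; H: 2.398 / 1.008 = 2.379 mol; N: 16.67 / 14.01 = 1.19 mol; O: 38.072 / 16.00 = 2.38 mol
Smallest is N at 1.19 mol; normalising gives C 2.999, H 1.999, N 1.000, O 2.000
→ C3H2NO2
Empirical-formula mass = 84.06 g/mol
n = 170 / 84.06 = 2.02 ≈ 2
Molecular formula = (C3H2NO2)×2 = C6H4N2O4

C6H4N2O4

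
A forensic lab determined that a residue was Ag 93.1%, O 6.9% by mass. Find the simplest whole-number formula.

Ag2O

Assume 100 g: 93.1 g Ag, 6.9 g O.
Ag: 93.1 g ÷ 107.87 g/mol = 0.8631 mol
O: 6.9 g ÷ 16.00 g/mol = 0.4313 mol
Smallest is O at 0.4313 mol; normalising gives Ag 2.001, O 1.000
Ratio ≈ 2:1, so the empirical formula is Ag2O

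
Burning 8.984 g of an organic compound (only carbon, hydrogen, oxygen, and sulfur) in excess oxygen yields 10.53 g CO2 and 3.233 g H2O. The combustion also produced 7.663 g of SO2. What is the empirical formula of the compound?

mol C = 10.53 / 44.01 = 0.2393; mass C = 0.2393 × 12.01 = 2.874 g
mol H = 2 × (3.233 / 18.02) = 0.3588; mass H = 0.3588 × 1.008 = 0.3617 g
mol S = 7.663 / 64.07 = 0.1196; mass S = 3.836 g
mass O = 8.984 − (7.071) = 1.913 g → mol O = 0.1196
Ratios (÷ 0.1196): C 2.001, H 3.001, O 1.000, S 1.000
→ C2H3OS

C2H3OS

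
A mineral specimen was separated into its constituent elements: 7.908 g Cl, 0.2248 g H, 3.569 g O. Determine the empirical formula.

n(Cl) = 7.908/35.45 = 0.2231, n(H) = 0.2248/1.008 = 0.223, n(O) = 3.569/16.00 = 0.2231
Divide by the smallest (0.223 mol H): Cl 1.000, H 1.000, O 1.000
→ ClHO

ClHO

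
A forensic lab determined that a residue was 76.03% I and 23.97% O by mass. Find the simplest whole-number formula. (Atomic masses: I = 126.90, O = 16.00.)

Assume 100 g: 76.03 g I, 23.97 g O.
Moles — I: 76.03 / 126.90 = 0.5991 mol; O: 23.97 / 16.00 = 1.498 mol
Ratios (÷ 0.5991): I 1.000, O 2.500
Scaling by 2: I 2.00, O 5.00 → I2O5

I2O5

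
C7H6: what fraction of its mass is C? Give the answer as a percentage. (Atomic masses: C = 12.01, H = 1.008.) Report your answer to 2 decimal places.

93.29%

Molar mass = 7(12.01) + 6(1.008) = 90.118 g/mol
Mass of C per mole = 7 × 12.01 = 84.070 g
% C = 84.070 / 90.118 × 100 = 93.29%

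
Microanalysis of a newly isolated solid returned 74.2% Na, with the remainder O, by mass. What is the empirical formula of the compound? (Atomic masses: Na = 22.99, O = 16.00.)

Assume 100 g: 74.2 g Na, 25.8 g O.
Moles — Na: 74.2 / 22.99 = 3.227 mol; O: 25.8 / 16.00 = 1.613 mol
Ratios (÷ 1.613): Na 2.002, O 1.000
≈ 2:1 → Na2O

Na2O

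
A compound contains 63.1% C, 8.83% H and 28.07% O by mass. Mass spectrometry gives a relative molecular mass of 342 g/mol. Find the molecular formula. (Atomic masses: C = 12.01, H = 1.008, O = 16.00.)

C18H30O6

Assume 100 g: 63.1 g C, 8.83 g H, 28.07 g O.
n(C) = 63.1/12.01 = 5.254, n(H) = 8.83/1.008 = 8.76, n(O) = 28.07/16.00 = 1.754
Ratios (÷ 1.754): C 2.995, H 4.993, O 1.000
→ C3H5O
Empirical-formula mass = 57.07 g/mol
n = 342 / 57.07 = 5.99 ≈ 6
Molecular formula = (C3H5O)×6 = C18H30O6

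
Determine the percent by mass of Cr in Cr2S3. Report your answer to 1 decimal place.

51.9%

Molar mass = 2(52.00) + 3(32.07) = 200.210 g/mol
Mass of Cr per mole = 2 × 52.00 = 104.000 g
% Cr = 104.000 / 200.210 × 100 = 51.9%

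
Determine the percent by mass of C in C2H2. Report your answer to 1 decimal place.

92.3%

Molar mass = 2(12.01) + 2(1.008) = 26.036 g/mol
Mass of C per mole = 2 × 12.01 = 24.020 g
% C = 24.020 / 26.036 × 100 = 92.3%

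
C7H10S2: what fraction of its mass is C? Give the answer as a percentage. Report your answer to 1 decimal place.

53.1%

Molar mass = 7(12.01) + 10(1.008) + 2(32.07) = 158.290 g/mol
Mass of C per mole = 7 × 12.01 = 84.070 g
% C = 84.070 / 158.290 × 100 = 53.1%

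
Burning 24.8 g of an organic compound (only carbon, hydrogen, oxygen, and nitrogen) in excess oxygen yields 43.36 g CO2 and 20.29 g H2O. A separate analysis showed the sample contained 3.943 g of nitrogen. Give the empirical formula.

C7H16N2O3

mol C = 43.36 / 44.01 = 0.9852; mass C = 0.9852 × 12.01 = 11.83 g
mol H = 2 × (20.29 / 18.02) = 2.252; mass H = 2.252 × 1.008 = 2.270 g
mol N = 3.943 / 14.01 = 0.2814
mass O = 24.8 − (18.05) = 6.754 g → mol O = 0.4222
Smallest is N at 0.2814 mol; normalising gives C 3.501, H 8.001, N 1.000, O 1.500
Multiply by 2: C 7.00, H 16.00, N 2.00, O 3.00 → C7H16N2O3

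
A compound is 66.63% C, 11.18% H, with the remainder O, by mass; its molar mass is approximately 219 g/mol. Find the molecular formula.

C12H24O3

Assume 100 g: 66.63 g C, 11.18 g H, 22.19 g O.
Moles — C: 66.63 / 12.01 = 5.548 mol; H: 11.18 / 1.008 = 11.09 mol; O: 22.19 / 16.00 = 1.387 mol
Divide by the smallest (1.387 mol O): C 4.000, H 7.997, O 1.000
Ratio ≈ 4:8:1, so the empirical formula is C4H8O
Empirical-formula mass = 72.10 g/mol
n = 219 / 72.10 = 3.04 ≈ 3
Molecular formula = (C4H8O)×3 = C12H24O3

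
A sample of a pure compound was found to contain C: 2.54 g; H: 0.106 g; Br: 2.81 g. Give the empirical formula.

C: 2.54 g ÷ 12.01 g/mol = 0.2115 mol
H: 0.106 g ÷ 1.008 g/mol = 0.1052 mol
Br: 2.81 g ÷ 79.90 g/mol = 0.03517 mol
Smallest is Br at 0.03517 mol; normalising gives C 6.014, H 2.990, Br 1.000
≈ 6:3:1 → C6H3Br

C6H3Br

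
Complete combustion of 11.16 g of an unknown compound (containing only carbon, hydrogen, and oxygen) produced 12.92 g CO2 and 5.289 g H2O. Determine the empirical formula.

mol C = 12.92 / 44.01 = 0.2936; mass C = 0.2936 × 12.01 = 3.526 g
mol H = 2 × (5.289 / 18.02) = 0.5870; mass H = 0.5870 × 1.008 = 0.5917 g
mass O = 11.16 − (4.117) = 7.043 g → mol O = 0.4402
Divide by the smallest (0.2936 mol C): C 1.000, H 2.000, O 1.499
Multiply by 2: C 2.00, H 4.00, O 3.00 → C2H4O3

C2H4O3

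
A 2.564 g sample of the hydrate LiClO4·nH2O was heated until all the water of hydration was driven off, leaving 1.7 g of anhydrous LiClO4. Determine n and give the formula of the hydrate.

Mass of water lost = 2.564 − 1.7 = 0.864 g → 0.864 / 18.02 = 0.04795 mol H2O
Molar mass of LiClO4 = 106.39 g/mol → mol LiClO4 = 1.7 / 106.39 = 0.01598
n = 0.04795 / 0.01598 = 3.00 ≈ 3 → LiClO4·3H2O

LiClO4·3H2O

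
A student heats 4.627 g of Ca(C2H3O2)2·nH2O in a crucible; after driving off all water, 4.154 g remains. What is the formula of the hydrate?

Mass of water lost = 4.627 − 4.154 = 0.473 g → 0.473 / 18.02 = 0.02625 mol H2O
Molar mass of Ca(C2H3O2)2 = 158.17 g/mol → mol Ca(C2H3O2)2 = 4.154 / 158.17 = 0.02626
n = 0.02625 / 0.02626 = 1.00 ≈ 1 → Ca(C2H3O2)2·H2O

Ca(C2H3O2)2·H2O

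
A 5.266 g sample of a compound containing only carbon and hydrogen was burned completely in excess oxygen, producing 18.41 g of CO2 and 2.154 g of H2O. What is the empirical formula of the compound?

mol C = 18.41 / 44.01 = 0.4183; mass C = 0.4183 × 12.01 = 5.024 g
mol H = 2 × (2.154 / 18.02) = 0.2391; mass H = 0.2391 × 1.008 = 0.2410 g
Smallest is H at 0.2391 mol; normalising gives C 1.750, H 1.000
×4: C 7.00, H 4.00 → C7H4

C7H4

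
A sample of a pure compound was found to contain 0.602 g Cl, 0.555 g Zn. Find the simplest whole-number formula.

Moles — Cl: 0.602 / 35.45 = 0.01698 mol; Zn: 0.555 / 65.38 = 0.008489 mol
Smallest is Zn at 0.008489 mol; normalising gives Cl 2.000, Zn 1.000
Ratio ≈ 2:1, so the empirical formula is Cl2Zn

Cl2Zn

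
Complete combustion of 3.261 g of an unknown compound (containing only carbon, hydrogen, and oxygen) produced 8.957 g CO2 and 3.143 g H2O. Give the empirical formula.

C7H12O

mol C = 8.957 / 44.01 = 0.2035; mass C = 0.2035 × 12.01 = 2.444 g
mol H = 2 × (3.143 / 18.02) = 0.3488; mass H = 0.3488 × 1.008 = 0.3516 g
mass O = 3.261 − (2.796) = 0.4651 g → mol O = 0.02907
Smallest is O at 0.02907 mol; normalising gives C 7.002, H 12.001, O 1.000
≈ 7:12:1 → C7H12O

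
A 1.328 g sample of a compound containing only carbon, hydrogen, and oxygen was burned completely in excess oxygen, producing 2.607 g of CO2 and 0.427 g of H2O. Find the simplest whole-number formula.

C5H4O3

mol C = 2.607 / 44.01 = 0.05924; mass C = 0.05924 × 12.01 = 0.7114 g
mol H = 2 × (0.427 / 18.02) = 0.04739; mass H = 0.04739 × 1.008 = 0.04777 g
mass O = 1.328 − (0.7592) = 0.5688 g → mol O = 0.03555
Smallest is O at 0.03555 mol; normalising gives C 1.666, H 1.333, O 1.000
×3: C 5.00, H 4.00, O 3.00 → C5H4O3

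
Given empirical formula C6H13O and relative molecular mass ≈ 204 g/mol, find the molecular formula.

C12H26O2

Empirical-formula mass = 101.16 g/mol
n = 204 / 101.16 = 2.02 ≈ 2
Molecular formula = (C6H13O)2 = C12H26O2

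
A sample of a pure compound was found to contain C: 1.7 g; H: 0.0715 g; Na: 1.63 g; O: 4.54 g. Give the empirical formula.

C2HNaO4

C: 1.7 g ÷ 12.01 g/mol = 0.1415 mol
H: 0.0715 g ÷ 1.008 g/mol = 0.07093 mol
Na: 1.63 g ÷ 22.99 g/mol = 0.0709 mol
O: 4.54 g ÷ 16.00 g/mol = 0.2838 mol
Ratios (÷ 0.0709): C 1.996, H 1.000, Na 1.000, O 4.002
→ C2HNaO4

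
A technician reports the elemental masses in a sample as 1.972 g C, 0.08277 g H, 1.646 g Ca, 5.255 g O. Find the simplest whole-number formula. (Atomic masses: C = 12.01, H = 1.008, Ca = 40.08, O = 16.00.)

C4H2CaO8

n(C) = 1.972/12.01 = 0.1642, n(H) = 0.08277/1.008 = 0.08211, n(Ca) = 1.646/40.08 = 0.04107, n(O) = 5.255/16.00 = 0.3284
Smallest is Ca at 0.04107 mol; normalising gives C 3.998, H 1.999, Ca 1.000, O 7.997
Ratio ≈ 4:2:1:8, so the empirical formula is C4H2CaO8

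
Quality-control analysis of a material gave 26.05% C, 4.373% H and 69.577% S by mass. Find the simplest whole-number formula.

Assume 100 g: 26.05 g C, 4.373 g H, 69.577 g S.
Moles — C: 26.05 / 12.01 = 2.169 mol; H: 4.373 / 1.008 = 4.338 mol; S: 69.577 / 32.07 = 2.17 mol
Divide by the smallest (2.169 mol C): C 1.000, H 2.000, S 1.000
≈ 1:2:1 → CH2S

CH2S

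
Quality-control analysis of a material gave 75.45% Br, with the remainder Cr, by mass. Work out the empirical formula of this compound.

Assume 100 g: 75.45 g Br, 24.55 g Cr.
n(Br) = 75.45/79.90 = 0.9443, n(Cr) = 24.55/52.00 = 0.4721
Smallest is Cr at 0.4721 mol; normalising gives Br 2.000, Cr 1.000
Ratio ≈ 2:1, so the empirical formula is Br2Cr

Br2Cr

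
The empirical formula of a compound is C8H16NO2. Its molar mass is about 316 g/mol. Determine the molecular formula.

Empirical-formula mass = 158.22 g/mol
n = 316 / 158.22 = 2.00 ≈ 2
Molecular formula = (C8H16NO2)2 = C16H32N2O4

C16H32N2O4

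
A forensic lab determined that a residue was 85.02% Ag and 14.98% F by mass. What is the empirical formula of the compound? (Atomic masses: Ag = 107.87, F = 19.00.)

Assume 100 g: 85.02 g Ag, 14.98 g F.
Moles — Ag: 85.02 / 107.87 = 0.7882 mol; F: 14.98 / 19.00 = 0.7884 mol
Smallest is Ag at 0.7882 mol; normalising gives Ag 1.000, F 1.000
≈ 1:1 → AgF

AgF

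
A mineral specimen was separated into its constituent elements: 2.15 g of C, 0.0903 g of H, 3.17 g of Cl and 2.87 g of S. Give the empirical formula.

n(C) = 2.15/12.01 = 0.179, n(H) = 0.0903/1.008 = 0.08958, n(Cl) = 3.17/35.45 = 0.08942, n(S) = 2.87/32.07 = 0.08949
Ratios (÷ 0.08942): C 2.002, H 1.002, Cl 1.000, S 1.001
Ratio ≈ 2:1:1:1, so the empirical formula is C2HClS

C2HClS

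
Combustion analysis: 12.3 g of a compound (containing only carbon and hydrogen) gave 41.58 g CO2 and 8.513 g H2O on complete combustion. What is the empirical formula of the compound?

CH

mol C = 41.58 / 44.01 = 0.9448; mass C = 0.9448 × 12.01 = 11.35 g
mol H = 2 × (8.513 / 18.02) = 0.9448; mass H = 0.9448 × 1.008 = 0.9524 g
Divide by the smallest (0.9448 mol C): C 1.000, H 1.000
≈ 1:1 → CH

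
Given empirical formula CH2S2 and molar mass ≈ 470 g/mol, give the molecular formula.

C6H12S12

Empirical-formula mass = 78.17 g/mol
n = 470 / 78.17 = 6.01 ≈ 6
Molecular formula = (CH2S2)6 = C6H12S12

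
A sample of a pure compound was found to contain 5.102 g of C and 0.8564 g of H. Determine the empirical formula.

n(C) = 5.102/12.01 = 0.4248, n(H) = 0.8564/1.008 = 0.8496
Divide by the smallest (0.4248 mol C): C 1.000, H 2.000
→ CH2

CH2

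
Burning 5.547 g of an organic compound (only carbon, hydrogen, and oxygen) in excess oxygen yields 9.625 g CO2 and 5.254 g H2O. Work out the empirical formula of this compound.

C3H8O2

mol C = 9.625 / 44.01 = 0.2187; mass C = 0.2187 × 12.01 = 2.627 g
mol H = 2 × (5.254 / 18.02) = 0.5831; mass H = 0.5831 × 1.008 = 0.5878 g
mass O = 5.547 − (3.214) = 2.333 g → mol O = 0.1458
Smallest is O at 0.1458 mol; normalising gives C 1.500, H 4.000, O 1.000
Multiply by 2: C 3.00, H 8.00, O 2.00 → C3H8O2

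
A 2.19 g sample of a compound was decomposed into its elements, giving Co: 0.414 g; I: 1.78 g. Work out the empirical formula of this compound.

CoI2

Co: 0.414 g ÷ 58.93 g/mol = 0.007025 mol
I: 1.78 g ÷ 126.90 g/mol = 0.01403 mol
Divide by the smallest (0.007025 mol Co): Co 1.000, I 1.997
→ CoI2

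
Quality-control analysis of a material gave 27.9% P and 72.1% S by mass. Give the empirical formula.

Assume 100 g: 27.9 g P, 72.1 g S.
P: 27.9 g ÷ 30.97 g/mol = 0.9009 mol
S: 72.1 g ÷ 32.07 g/mol = 2.248 mol
Ratios (÷ 0.9009): P 1.000, S 2.496
×2: P 2.00, S 4.99 → P2S5

P2S5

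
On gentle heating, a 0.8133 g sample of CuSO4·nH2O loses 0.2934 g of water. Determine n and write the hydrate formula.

Mass of anhydrous CuSO4 = 0.8133 − 0.2934 = 0.5199 g
mol H2O = 0.2934 / 18.02 = 0.01628
Molar mass of CuSO4 = 159.62 g/mol → mol CuSO4 = 0.5199 / 159.62 = 0.003257
n = 0.01628 / 0.003257 = 5.00 ≈ 5 → CuSO4·5H2O

CuSO4·5H2O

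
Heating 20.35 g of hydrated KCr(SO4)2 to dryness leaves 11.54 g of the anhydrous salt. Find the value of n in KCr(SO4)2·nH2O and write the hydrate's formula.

KCr(SO4)2·12H2O

Mass of water lost = 20.35 − 11.54 = 8.81 g → 8.81 / 18.02 = 0.4889 mol H2O
Molar mass of KCr(SO4)2 = 283.24 g/mol → mol KCr(SO4)2 = 11.54 / 283.24 = 0.04074
n = 0.4889 / 0.04074 = 12.00 ≈ 12 → KCr(SO4)2·12H2O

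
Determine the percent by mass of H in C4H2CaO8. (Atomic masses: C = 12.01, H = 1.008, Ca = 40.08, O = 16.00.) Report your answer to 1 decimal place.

0.9%

Molar mass = 4(12.01) + 2(1.008) + 1(40.08) + 8(16.00) = 218.136 g/mol
Mass of H per mole = 2 × 1.008 = 2.016 g
% H = 2.016 / 218.136 × 100 = 0.9%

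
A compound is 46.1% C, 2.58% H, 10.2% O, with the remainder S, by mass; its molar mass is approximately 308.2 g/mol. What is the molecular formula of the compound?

C12H8O2S4

Assume 100 g: 46.1 g C, 2.58 g H, 10.2 g O, 41.12 g S.
n(C) = 46.1/12.01 = 3.838, n(H) = 2.58/1.008 = 2.56, n(O) = 10.2/16.00 = 0.6375, n(S) = 41.12/32.07 = 1.282
Smallest is O at 0.6375 mol; normalising gives C 6.021, H 4.015, O 1.000, S 2.011
≈ 6:4:1:2 → C6H4OS2
Empirical-formula mass = 156.23 g/mol
n = 308.2 / 156.23 = 1.97 ≈ 2
Molecular formula = (C6H4OS2)×2 = C12H8O2S4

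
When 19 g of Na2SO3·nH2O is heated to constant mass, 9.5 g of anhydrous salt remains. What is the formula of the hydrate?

Na2SO3·7H2O

Mass of water lost = 19 − 9.5 = 9.5 g → 9.5 / 18.02 = 0.5272 mol H2O
Molar mass of Na2SO3 = 126.05 g/mol → mol Na2SO3 = 9.5 / 126.05 = 0.07537
n = 0.5272 / 0.07537 = 7.00 ≈ 7 → Na2SO3·7H2O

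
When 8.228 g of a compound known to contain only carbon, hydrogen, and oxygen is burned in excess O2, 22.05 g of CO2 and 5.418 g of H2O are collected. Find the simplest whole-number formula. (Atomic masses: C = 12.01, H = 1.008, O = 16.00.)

mol C = 22.05 / 44.01 = 0.5010; mass C = 0.5010 × 12.01 = 6.017 g
mol H = 2 × (5.418 / 18.02) = 0.6013; mass H = 0.6013 × 1.008 = 0.6061 g
mass O = 8.228 − (6.623) = 1.605 g → mol O = 0.1003
Divide by the smallest (0.1003 mol O): C 4.996, H 5.996, O 1.000
≈ 5:6:1 → C5H6O

C5H6O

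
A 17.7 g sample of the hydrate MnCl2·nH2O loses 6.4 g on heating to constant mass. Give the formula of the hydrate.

MnCl2·4H2O

Mass of anhydrous MnCl2 = 17.7 − 6.4 = 11.3 g
mol H2O = 6.4 / 18.02 = 0.3552
Molar mass of MnCl2 = 125.84 g/mol → mol MnCl2 = 11.3 / 125.84 = 0.0898
n = 0.3552 / 0.0898 = 3.96 ≈ 4 → MnCl2·4H2O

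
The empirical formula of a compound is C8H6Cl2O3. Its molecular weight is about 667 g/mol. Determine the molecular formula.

C24H18Cl6O9

Empirical-formula mass = 221.03 g/mol
n = 667 / 221.03 = 3.02 ≈ 3
Molecular formula = (C8H6Cl2O3)3 = C24H18Cl6O9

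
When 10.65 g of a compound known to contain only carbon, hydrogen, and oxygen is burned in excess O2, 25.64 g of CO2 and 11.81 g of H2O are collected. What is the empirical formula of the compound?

mol C = 25.64 / 44.01 = 0.5826; mass C = 0.5826 × 12.01 = 6.997 g
mol H = 2 × (11.81 / 18.02) = 1.311; mass H = 1.311 × 1.008 = 1.321 g
mass O = 10.65 − (8.318) = 2.332 g → mol O = 0.1457
Smallest is O at 0.1457 mol; normalising gives C 3.998, H 8.994, O 1.000
Ratio ≈ 4:9:1, so the empirical formula is C4H9O

C4H9O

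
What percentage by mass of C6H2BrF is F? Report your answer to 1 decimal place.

11.0%

Molar mass = 6(12.01) + 2(1.008) + 1(79.90) + 1(19.00) = 172.976 g/mol
Mass of F per mole = 1 × 19.00 = 19.000 g
% F = 19.000 / 172.976 × 100 = 11.0%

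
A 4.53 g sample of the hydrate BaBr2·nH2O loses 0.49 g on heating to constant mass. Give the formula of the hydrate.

Mass of anhydrous BaBr2 = 4.53 − 0.49 = 4.04 g
mol H2O = 0.49 / 18.02 = 0.02719
Molar mass of BaBr2 = 297.13 g/mol → mol BaBr2 = 4.04 / 297.13 = 0.0136
n = 0.02719 / 0.0136 = 2.00 ≈ 2 → BaBr2·2H2O

BaBr2·2H2O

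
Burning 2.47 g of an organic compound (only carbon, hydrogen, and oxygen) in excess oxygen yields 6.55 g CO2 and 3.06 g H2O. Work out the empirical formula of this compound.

C7H16O

mol C = 6.55 / 44.01 = 0.1488; mass C = 0.1488 × 12.01 = 1.787 g
mol H = 2 × (3.06 / 18.02) = 0.3396; mass H = 0.3396 × 1.008 = 0.3423 g
mass O = 2.47 − (2.130) = 0.3402 g → mol O = 0.02126
Divide by the smallest (0.02126 mol O): C 6.999, H 15.972, O 1.000
Ratio ≈ 7:16:1, so the empirical formula is C7H16O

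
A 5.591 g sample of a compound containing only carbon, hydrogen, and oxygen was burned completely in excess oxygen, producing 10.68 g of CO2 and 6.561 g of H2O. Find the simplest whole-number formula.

C2H6O

mol C = 10.68 / 44.01 = 0.2427; mass C = 0.2427 × 12.01 = 2.914 g
mol H = 2 × (6.561 / 18.02) = 0.7282; mass H = 0.7282 × 1.008 = 0.7340 g
mass O = 5.591 − (3.649) = 1.942 g → mol O = 0.1214
Smallest is O at 0.1214 mol; normalising gives C 1.999, H 5.998, O 1.000
→ C2H6O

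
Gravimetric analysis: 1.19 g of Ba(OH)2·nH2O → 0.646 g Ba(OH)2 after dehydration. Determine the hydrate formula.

Mass of water lost = 1.19 − 0.646 = 0.544 g → 0.544 / 18.02 = 0.03019 mol H2O
Molar mass of Ba(OH)2 = 171.35 g/mol → mol Ba(OH)2 = 0.646 / 171.35 = 0.00377
n = 0.03019 / 0.00377 = 8.01 ≈ 8 → Ba(OH)2·8H2O

Ba(OH)2·8H2O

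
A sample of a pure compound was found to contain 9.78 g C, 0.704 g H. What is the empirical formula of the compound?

C7H6

Moles — C: 9.78 / 12.01 = 0.8143 mol; H: 0.704 / 1.008 = 0.6984 mol
Ratios (÷ 0.6984): C 1.166, H 1.000
Scaling by 6: C 7.00, H 6.00 → C7H6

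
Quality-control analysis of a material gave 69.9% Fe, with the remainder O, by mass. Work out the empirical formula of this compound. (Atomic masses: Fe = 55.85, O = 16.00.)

Fe2O3

Assume 100 g: 69.9 g Fe, 30.1 g O.
Fe: 69.9 g ÷ 55.85 g/mol = 1.252 mol
O: 30.1 g ÷ 16.00 g/mol = 1.881 mol
Smallest is Fe at 1.252 mol; normalising gives Fe 1.000, O 1.503
×2: Fe 2.00, O 3.01 → Fe2O3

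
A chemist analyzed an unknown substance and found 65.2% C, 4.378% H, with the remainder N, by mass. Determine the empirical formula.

C5H4N2

Assume 100 g: 65.2 g C, 4.378 g H, 30.422 g N.
C: 65.2 g ÷ 12.01 g/mol = 5.429 mol
H: 4.378 g ÷ 1.008 g/mol = 4.343 mol
N: 30.422 g ÷ 14.01 g/mol = 2.171 mol
Divide by the smallest (2.171 mol N): C 2.500, H 2.000, N 1.000
Scaling by 2: C 5.00, H 4.00, N 2.00 → C5H4N2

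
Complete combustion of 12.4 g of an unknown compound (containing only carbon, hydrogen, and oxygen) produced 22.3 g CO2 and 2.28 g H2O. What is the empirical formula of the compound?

C4H2O3

mol C = 22.3 / 44.01 = 0.5067; mass C = 0.5067 × 12.01 = 6.086 g
mol H = 2 × (2.28 / 18.02) = 0.2531; mass H = 0.2531 × 1.008 = 0.2551 g
mass O = 12.4 − (6.341) = 6.059 g → mol O = 0.3787
Ratios (÷ 0.2531): C 2.002, H 1.000, O 1.497
Multiply by 2: C 4.00, H 2.00, O 2.99 → C4H2O3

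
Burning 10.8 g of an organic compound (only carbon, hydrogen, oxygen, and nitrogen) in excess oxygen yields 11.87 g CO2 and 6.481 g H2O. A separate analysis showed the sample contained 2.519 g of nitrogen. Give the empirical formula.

mol C = 11.87 / 44.01 = 0.2697; mass C = 0.2697 × 12.01 = 3.239 g
mol H = 2 × (6.481 / 18.02) = 0.7193; mass H = 0.7193 × 1.008 = 0.7251 g
mol N = 2.519 / 14.01 = 0.1798
mass O = 10.8 − (6.483) = 4.317 g → mol O = 0.2698
Ratios (÷ 0.1798): C 1.500, H 4.001, N 1.000, O 1.501
Multiply by 2: C 3.00, H 8.00, N 2.00, O 3.00 → C3H8N2O3

C3H8N2O3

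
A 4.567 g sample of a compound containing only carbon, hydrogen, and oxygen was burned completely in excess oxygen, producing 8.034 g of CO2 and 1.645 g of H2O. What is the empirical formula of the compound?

C4H4O3

mol C = 8.034 / 44.01 = 0.1825; mass C = 0.1825 × 12.01 = 2.192 g
mol H = 2 × (1.645 / 18.02) = 0.1826; mass H = 0.1826 × 1.008 = 0.1840 g
mass O = 4.567 − (2.376) = 2.191 g → mol O = 0.1369
Smallest is O at 0.1369 mol; normalising gives C 1.333, H 1.334, O 1.000
×3: C 4.00, H 4.00, O 3.00 → C4H4O3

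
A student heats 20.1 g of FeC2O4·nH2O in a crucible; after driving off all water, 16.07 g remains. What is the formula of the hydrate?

FeC2O4·2H2O

Mass of water lost = 20.1 − 16.07 = 4.03 g → 4.03 / 18.02 = 0.2236 mol H2O
Molar mass of FeC2O4 = 143.87 g/mol → mol FeC2O4 = 16.07 / 143.87 = 0.1117
n = 0.2236 / 0.1117 = 2.00 ≈ 2 → FeC2O4·2H2O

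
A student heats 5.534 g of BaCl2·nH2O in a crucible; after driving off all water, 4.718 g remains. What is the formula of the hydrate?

BaCl2·2H2O

Mass of water lost = 5.534 − 4.718 = 0.816 g → 0.816 / 18.02 = 0.04528 mol H2O
Molar mass of BaCl2 = 208.23 g/mol → mol BaCl2 = 4.718 / 208.23 = 0.02266
n = 0.04528 / 0.02266 = 2.00 ≈ 2 → BaCl2·2H2O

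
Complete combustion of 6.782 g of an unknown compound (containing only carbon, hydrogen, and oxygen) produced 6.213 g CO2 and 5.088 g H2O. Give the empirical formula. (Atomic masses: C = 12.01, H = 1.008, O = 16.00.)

mol C = 6.213 / 44.01 = 0.1412; mass C = 0.1412 × 12.01 = 1.695 g
mol H = 2 × (5.088 / 18.02) = 0.5647; mass H = 0.5647 × 1.008 = 0.5692 g
mass O = 6.782 − (2.265) = 4.517 g → mol O = 0.2823
Divide by the smallest (0.1412 mol C): C 1.000, H 4.000, O 2.000
≈ 1:4:2 → CH4O2

CH4O2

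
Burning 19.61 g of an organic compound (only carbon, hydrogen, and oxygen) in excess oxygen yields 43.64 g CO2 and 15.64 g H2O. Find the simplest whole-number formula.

C8H14O3

mol C = 43.64 / 44.01 = 0.9916; mass C = 0.9916 × 12.01 = 11.91 g
mol H = 2 × (15.64 / 18.02) = 1.736; mass H = 1.736 × 1.008 = 1.750 g
mass O = 19.61 − (13.66) = 5.951 g → mol O = 0.3720
Ratios (÷ 0.372): C 2.666, H 4.667, O 1.000
×3: C 8.00, H 14.00, O 3.00 → C8H14O3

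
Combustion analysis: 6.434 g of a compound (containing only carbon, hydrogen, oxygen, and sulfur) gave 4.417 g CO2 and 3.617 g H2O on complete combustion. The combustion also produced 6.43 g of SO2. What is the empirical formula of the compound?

CH4OS

mol C = 4.417 / 44.01 = 0.1004; mass C = 0.1004 × 12.01 = 1.205 g
mol H = 2 × (3.617 / 18.02) = 0.4014; mass H = 0.4014 × 1.008 = 0.4047 g
mol S = 6.43 / 64.07 = 0.1004; mass S = 3.219 g
mass O = 6.434 − (4.829) = 1.605 g → mol O = 0.1003
Divide by the smallest (0.1003 mol O): C 1.000, H 4.001, O 1.000, S 1.000
→ CH4OS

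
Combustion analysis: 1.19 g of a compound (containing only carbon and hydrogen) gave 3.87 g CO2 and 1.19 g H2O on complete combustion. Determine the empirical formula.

C2H3

mol C = 3.87 / 44.01 = 0.08793; mass C = 0.08793 × 12.01 = 1.056 g
mol H = 2 × (1.19 / 18.02) = 0.1321; mass H = 0.1321 × 1.008 = 0.1331 g
Smallest is C at 0.08793 mol; normalising gives C 1.000, H 1.502
Multiply by 2: C 2.00, H 3.00 → C2H3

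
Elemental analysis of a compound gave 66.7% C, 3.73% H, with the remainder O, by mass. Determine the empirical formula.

Assume 100 g: 66.7 g C, 3.73 g H, 29.57 g O.
n(C) = 66.7/12.01 = 5.554, n(H) = 3.73/1.008 = 3.7, n(O) = 29.57/16.00 = 1.848
Divide by the smallest (1.848 mol O): C 3.005, H 2.002, O 1.000
≈ 3:2:1 → C3H2O

C3H2O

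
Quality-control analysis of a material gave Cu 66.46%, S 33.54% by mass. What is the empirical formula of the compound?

CuS

Assume 100 g: 66.46 g Cu, 33.54 g S.
n(Cu) = 66.46/63.55 = 1.046, n(S) = 33.54/32.07 = 1.046
Smallest is Cu at 1.046 mol; normalising gives Cu 1.000, S 1.000
→ CuS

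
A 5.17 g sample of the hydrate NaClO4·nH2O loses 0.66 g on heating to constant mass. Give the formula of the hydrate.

Mass of anhydrous NaClO4 = 5.17 − 0.66 = 4.51 g
mol H2O = 0.66 / 18.02 = 0.03663
Molar mass of NaClO4 = 122.44 g/mol → mol NaClO4 = 4.51 / 122.44 = 0.03683
n = 0.03663 / 0.03683 = 0.99 ≈ 1 → NaClO4·H2O

NaClO4·H2O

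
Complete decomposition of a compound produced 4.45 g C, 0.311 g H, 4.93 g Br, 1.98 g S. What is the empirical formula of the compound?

C6H5BrS

Moles — C: 4.45 / 12.01 = 0.3705 mol; H: 0.311 / 1.008 = 0.3085 mol; Br: 4.93 / 79.90 = 0.0617 mol; S: 1.98 / 32.07 = 0.06174 mol
Smallest is Br at 0.0617 mol; normalising gives C 6.005, H 5.000, Br 1.000, S 1.001
→ C6H5BrS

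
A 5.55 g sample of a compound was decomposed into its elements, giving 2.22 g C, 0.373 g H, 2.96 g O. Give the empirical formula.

C: 2.22 g ÷ 12.01 g/mol = 0.1848 mol
H: 0.373 g ÷ 1.008 g/mol = 0.37 mol
O: 2.96 g ÷ 16.00 g/mol = 0.185 mol
Smallest is C at 0.1848 mol; normalising gives C 1.000, H 2.002, O 1.001
≈ 1:2:1 → CH2O

CH2O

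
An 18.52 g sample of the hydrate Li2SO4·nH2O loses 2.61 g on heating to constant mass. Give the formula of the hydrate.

Li2SO4·H2O

Mass of anhydrous Li2SO4 = 18.52 − 2.61 = 15.91 g
mol H2O = 2.61 / 18.02 = 0.1448
Molar mass of Li2SO4 = 109.95 g/mol → mol Li2SO4 = 15.91 / 109.95 = 0.1447
n = 0.1448 / 0.1447 = 1.00 ≈ 1 → Li2SO4·H2O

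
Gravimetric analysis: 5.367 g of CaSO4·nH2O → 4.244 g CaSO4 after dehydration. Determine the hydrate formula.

CaSO4·2H2O

Mass of water lost = 5.367 − 4.244 = 1.123 g → 1.123 / 18.02 = 0.06232 mol H2O
Molar mass of CaSO4 = 136.15 g/mol → mol CaSO4 = 4.244 / 136.15 = 0.03117
n = 0.06232 / 0.03117 = 2.00 ≈ 2 → CaSO4·2H2O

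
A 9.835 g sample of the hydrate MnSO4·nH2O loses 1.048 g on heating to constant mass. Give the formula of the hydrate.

MnSO4·H2O

Mass of anhydrous MnSO4 = 9.835 − 1.048 = 8.787 g
mol H2O = 1.048 / 18.02 = 0.05816
Molar mass of MnSO4 = 151.01 g/mol → mol MnSO4 = 8.787 / 151.01 = 0.05819
n = 0.05816 / 0.05819 = 1.00 ≈ 1 → MnSO4·H2O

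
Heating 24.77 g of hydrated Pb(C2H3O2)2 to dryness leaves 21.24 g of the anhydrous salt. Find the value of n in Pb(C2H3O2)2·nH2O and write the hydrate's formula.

Pb(C2H3O2)2·3H2O

Mass of water lost = 24.77 − 21.24 = 3.53 g → 3.53 / 18.02 = 0.1959 mol H2O
Molar mass of Pb(C2H3O2)2 = 325.29 g/mol → mol Pb(C2H3O2)2 = 21.24 / 325.29 = 0.0653
n = 0.1959 / 0.0653 = 3.00 ≈ 3 → Pb(C2H3O2)2·3H2O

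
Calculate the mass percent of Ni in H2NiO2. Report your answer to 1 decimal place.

Molar mass = 2(1.008) + 1(58.69) + 2(16.00) = 92.706 g/mol
Mass of Ni per mole = 1 × 58.69 = 58.690 g
% Ni = 58.690 / 92.706 × 100 = 63.3%

63.3%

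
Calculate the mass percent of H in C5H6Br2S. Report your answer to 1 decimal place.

2.3%

Molar mass = 5(12.01) + 6(1.008) + 2(79.90) + 1(32.07) = 257.968 g/mol
Mass of H per mole = 6 × 1.008 = 6.048 g
% H = 6.048 / 257.968 × 100 = 2.3%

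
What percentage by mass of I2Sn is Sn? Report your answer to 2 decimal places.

31.87%

Molar mass = 2(126.90) + 1(118.71) = 372.510 g/mol
Mass of Sn per mole = 1 × 118.71 = 118.710 g
% Sn = 118.710 / 372.510 × 100 = 31.87%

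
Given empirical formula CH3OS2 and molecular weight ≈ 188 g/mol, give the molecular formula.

C2H6O2S4

Empirical-formula mass = 95.17 g/mol
n = 188 / 95.17 = 1.98 ≈ 2
Molecular formula = (CH3OS2)2 = C2H6O2S4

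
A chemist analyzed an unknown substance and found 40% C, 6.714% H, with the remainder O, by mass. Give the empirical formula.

Assume 100 g: 40 g C, 6.714 g H, 53.286 g O.
C: 40 g ÷ 12.01 g/mol = 3.331 mol
H: 6.714 g ÷ 1.008 g/mol = 6.661 mol
O: 53.286 g ÷ 16.00 g/mol = 3.33 mol
Smallest is O at 3.33 mol; normalising gives C 1.000, H 2.000, O 1.000
→ CH2O

CH2O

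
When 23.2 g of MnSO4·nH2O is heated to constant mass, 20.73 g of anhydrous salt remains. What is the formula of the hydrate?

Mass of water lost = 23.2 − 20.73 = 2.47 g → 2.47 / 18.02 = 0.1371 mol H2O
Molar mass of MnSO4 = 151.01 g/mol → mol MnSO4 = 20.73 / 151.01 = 0.1373
n = 0.1371 / 0.1373 = 1.00 ≈ 1 → MnSO4·H2O

MnSO4·H2O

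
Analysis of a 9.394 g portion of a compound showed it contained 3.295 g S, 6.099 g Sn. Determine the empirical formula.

S2Sn

n(S) = 3.295/32.07 = 0.1027, n(Sn) = 6.099/118.71 = 0.05138
Divide by the smallest (0.05138 mol Sn): S 2.000, Sn 1.000
≈ 2:1 → S2Sn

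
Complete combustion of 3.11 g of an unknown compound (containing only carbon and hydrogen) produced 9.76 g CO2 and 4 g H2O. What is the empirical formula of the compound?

CH2

mol C = 9.76 / 44.01 = 0.2218; mass C = 0.2218 × 12.01 = 2.663 g
mol H = 2 × (4 / 18.02) = 0.4440; mass H = 0.4440 × 1.008 = 0.4475 g
Ratios (÷ 0.2218): C 1.000, H 2.002
≈ 1:2 → CH2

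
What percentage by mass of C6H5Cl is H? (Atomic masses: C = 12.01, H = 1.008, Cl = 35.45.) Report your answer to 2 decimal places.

Molar mass = 6(12.01) + 5(1.008) + 1(35.45) = 112.550 g/mol
Mass of H per mole = 5 × 1.008 = 5.040 g
% H = 5.040 / 112.550 × 100 = 4.48%

4.48%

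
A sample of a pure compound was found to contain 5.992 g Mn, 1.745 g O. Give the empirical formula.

MnO

Moles — Mn: 5.992 / 54.94 = 0.1091 mol; O: 1.745 / 16.00 = 0.1091 mol
Ratios (÷ 0.1091): Mn 1.000, O 1.000
Ratio ≈ 1:1, so the empirical formula is MnO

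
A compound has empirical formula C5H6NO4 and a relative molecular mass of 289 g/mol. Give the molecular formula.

Empirical-formula mass = 144.11 g/mol
n = 289 / 144.11 = 2.01 ≈ 2
Molecular formula = (C5H6NO4)2 = C10H12N2O8

C10H12N2O8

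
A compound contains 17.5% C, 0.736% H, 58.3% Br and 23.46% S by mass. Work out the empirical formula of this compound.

C2HBrS

Assume 100 g: 17.5 g C, 0.736 g H, 58.3 g Br, 23.46 g S.
Moles — C: 17.5 / 12.01 = 1.457 mol; H: 0.736 / 1.008 = 0.7302 mol; Br: 58.3 / 79.90 = 0.7297 mol; S: 23.46 / 32.07 = 0.7315 mol
Divide by the smallest (0.7297 mol Br): C 1.997, H 1.001, Br 1.000, S 1.003
Ratio ≈ 2:1:1:1, so the empirical formula is C2HBrS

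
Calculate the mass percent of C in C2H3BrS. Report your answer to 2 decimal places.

Molar mass = 2(12.01) + 3(1.008) + 1(79.90) + 1(32.07) = 139.014 g/mol
Mass of C per mole = 2 × 12.01 = 24.020 g
% C = 24.020 / 139.014 × 100 = 17.28%

17.28%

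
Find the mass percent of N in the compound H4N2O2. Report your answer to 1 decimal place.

Molar mass = 4(1.008) + 2(14.01) + 2(16.00) = 64.052 g/mol
Mass of N per mole = 2 × 14.01 = 28.020 g
% N = 28.020 / 64.052 × 100 = 43.7%

43.7%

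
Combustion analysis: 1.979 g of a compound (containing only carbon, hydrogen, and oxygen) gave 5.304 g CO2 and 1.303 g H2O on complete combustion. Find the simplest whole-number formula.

mol C = 5.304 / 44.01 = 0.1205; mass C = 0.1205 × 12.01 = 1.447 g
mol H = 2 × (1.303 / 18.02) = 0.1446; mass H = 0.1446 × 1.008 = 0.1458 g
mass O = 1.979 − (1.593) = 0.3858 g → mol O = 0.02411
Divide by the smallest (0.02411 mol O): C 4.998, H 5.998, O 1.000
Ratio ≈ 5:6:1, so the empirical formula is C5H6O

C5H6O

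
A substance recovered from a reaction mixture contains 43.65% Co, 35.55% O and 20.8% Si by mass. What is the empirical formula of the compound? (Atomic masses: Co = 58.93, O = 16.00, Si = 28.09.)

Assume 100 g: 43.65 g Co, 35.55 g O, 20.8 g Si.
Moles — Co: 43.65 / 58.93 = 0.7407 mol; O: 35.55 / 16.00 = 2.222 mol; Si: 20.8 / 28.09 = 0.7405 mol
Ratios (÷ 0.7405): Co 1.000, O 3.001, Si 1.000
≈ 1:3:1 → CoO3Si

CoO3Si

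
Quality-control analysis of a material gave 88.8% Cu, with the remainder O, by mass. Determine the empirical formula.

Cu2O

Assume 100 g: 88.8 g Cu, 11.2 g O.
Cu: 88.8 g ÷ 63.55 g/mol = 1.397 mol
O: 11.2 g ÷ 16.00 g/mol = 0.7 mol
Divide by the smallest (0.7 mol O): Cu 1.996, O 1.000
→ Cu2O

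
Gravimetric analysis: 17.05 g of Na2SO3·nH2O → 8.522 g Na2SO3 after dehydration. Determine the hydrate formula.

Na2SO3·7H2O

Mass of water lost = 17.05 − 8.522 = 8.528 g → 8.528 / 18.02 = 0.4733 mol H2O
Molar mass of Na2SO3 = 126.05 g/mol → mol Na2SO3 = 8.522 / 126.05 = 0.06761
n = 0.4733 / 0.06761 = 7.00 ≈ 7 → Na2SO3·7H2O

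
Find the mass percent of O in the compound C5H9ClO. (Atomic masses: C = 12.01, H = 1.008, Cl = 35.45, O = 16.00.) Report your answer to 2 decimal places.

Molar mass = 5(12.01) + 9(1.008) + 1(35.45) + 1(16.00) = 120.572 g/mol
Mass of O per mole = 1 × 16.00 = 16.000 g
% O = 16.000 / 120.572 × 100 = 13.27%

13.27%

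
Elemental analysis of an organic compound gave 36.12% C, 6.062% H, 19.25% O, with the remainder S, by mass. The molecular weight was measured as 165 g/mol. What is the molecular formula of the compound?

Assume 100 g: 36.12 g C, 6.062 g H, 19.25 g O, 38.568 g S.
Moles — C: 36.12 / 12.01 = 3.007 mol; H: 6.062 / 1.008 = 6.014 mol; O: 19.25 / 16.00 = 1.203 mol; S: 38.568 / 32.07 = 1.203 mol
Divide by the smallest (1.203 mol S): C 2.501, H 5.001, O 1.000, S 1.000
Scaling by 2: C 5.00, H 10.00, O 2.00, S 2.00 → C5H10O2S2
Empirical-formula mass = 166.27 g/mol
n = 165 / 166.27 = 0.99 ≈ 1
Molecular formula = empirical formula = C5H10O2S2

C5H10O2S2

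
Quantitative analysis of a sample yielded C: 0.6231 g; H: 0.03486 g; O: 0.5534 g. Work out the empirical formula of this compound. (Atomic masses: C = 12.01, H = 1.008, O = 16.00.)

C3H2O2

n(C) = 0.6231/12.01 = 0.05188, n(H) = 0.03486/1.008 = 0.03458, n(O) = 0.5534/16.00 = 0.03459
Ratios (÷ 0.03458): C 1.500, H 1.000, O 1.000
Multiply by 2: C 3.00, H 2.00, O 2.00 → C3H2O2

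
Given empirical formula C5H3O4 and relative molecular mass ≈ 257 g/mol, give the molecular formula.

Empirical-formula mass = 127.07 g/mol
n = 257 / 127.07 = 2.02 ≈ 2
Molecular formula = (C5H3O4)2 = C10H6O8

C10H6O8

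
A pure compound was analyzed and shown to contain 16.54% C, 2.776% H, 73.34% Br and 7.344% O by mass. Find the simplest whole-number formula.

C3H6Br2O

Assume 100 g: 16.54 g C, 2.776 g H, 73.34 g Br, 7.344 g O.
n(C) = 16.54/12.01 = 1.377, n(H) = 2.776/1.008 = 2.754, n(Br) = 73.34/79.90 = 0.9179, n(O) = 7.344/16.00 = 0.459
Divide by the smallest (0.459 mol O): C 3.000, H 6.000, Br 2.000, O 1.000
→ C3H6Br2O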